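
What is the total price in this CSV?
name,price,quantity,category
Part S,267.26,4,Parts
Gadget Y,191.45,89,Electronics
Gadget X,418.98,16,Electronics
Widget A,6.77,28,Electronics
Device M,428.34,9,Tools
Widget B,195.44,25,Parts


Computing total price:
Values: [267.26, 191.45, 418.98, 6.77, 428.34, 195.44]
Sum = 1508.24

1508.24


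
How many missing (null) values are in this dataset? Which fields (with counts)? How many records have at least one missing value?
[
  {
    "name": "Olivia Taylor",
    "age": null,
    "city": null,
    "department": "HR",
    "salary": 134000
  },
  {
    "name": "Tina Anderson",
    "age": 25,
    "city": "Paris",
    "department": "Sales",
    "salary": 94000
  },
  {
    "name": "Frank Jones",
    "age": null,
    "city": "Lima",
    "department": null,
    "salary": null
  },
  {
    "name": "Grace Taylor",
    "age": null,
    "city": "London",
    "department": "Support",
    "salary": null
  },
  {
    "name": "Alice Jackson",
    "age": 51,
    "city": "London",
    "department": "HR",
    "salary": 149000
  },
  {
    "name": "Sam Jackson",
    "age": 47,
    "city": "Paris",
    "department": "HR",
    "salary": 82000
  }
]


Checking for missing (null) values in 6 records:

  Olivia Taylor: age, city
  Tina Anderson: complete
  Frank Jones: age, department, salary
  Grace Taylor: age, salary
  Alice Jackson: complete
  Sam Jackson: complete

Per field:
  name: 0 missing
  age: 3 missing
  city: 1 missing
  department: 1 missing
  salary: 2 missing

Total missing values: 7
Records with any missing: 3

7 missing values (age: 3, city: 1, department: 1, salary: 2); 3 incomplete records


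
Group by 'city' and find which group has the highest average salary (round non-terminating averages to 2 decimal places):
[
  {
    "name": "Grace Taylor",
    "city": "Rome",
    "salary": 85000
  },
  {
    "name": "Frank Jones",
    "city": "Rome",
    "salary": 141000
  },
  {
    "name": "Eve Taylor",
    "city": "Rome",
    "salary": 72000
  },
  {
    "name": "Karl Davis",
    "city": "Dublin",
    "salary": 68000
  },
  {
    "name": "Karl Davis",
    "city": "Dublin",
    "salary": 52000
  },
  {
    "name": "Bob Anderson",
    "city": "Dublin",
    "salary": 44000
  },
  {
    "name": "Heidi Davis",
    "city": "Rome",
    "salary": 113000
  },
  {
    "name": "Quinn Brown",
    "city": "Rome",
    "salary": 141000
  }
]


Group by: city

Groups:
  Dublin: 3 people, avg salary = 164000/3 ≈ $54666.67
  Rome: 5 people, avg salary = 552000/5 = $110400

Highest average salary: Rome ($110400)

Rome ($110400)


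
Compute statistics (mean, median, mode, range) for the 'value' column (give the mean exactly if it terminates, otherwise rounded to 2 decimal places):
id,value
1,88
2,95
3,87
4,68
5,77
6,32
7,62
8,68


Data: [88, 95, 87, 68, 77, 32, 62, 68]
Count: 8
Sum: 577
Mean: 577/8 = 72.125
Sorted: [32, 62, 68, 68, 77, 87, 88, 95]
Median: 72.5
Mode: 68 (2 times)
Range: 95 - 32 = 63
Min: 32, Max: 95

mean=72.125, median=72.5, mode=68, range=63


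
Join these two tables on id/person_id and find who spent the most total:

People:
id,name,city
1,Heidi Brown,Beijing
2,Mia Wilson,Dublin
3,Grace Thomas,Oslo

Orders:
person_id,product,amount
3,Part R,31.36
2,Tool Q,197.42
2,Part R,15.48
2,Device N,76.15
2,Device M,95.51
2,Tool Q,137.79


Join on: people.id = orders.person_id

Joined rows:
  Grace Thomas (Oslo) bought Part R for $31.36
  Mia Wilson (Dublin) bought Tool Q for $197.42
  Mia Wilson (Dublin) bought Part R for $15.48
  Mia Wilson (Dublin) bought Device N for $76.15
  Mia Wilson (Dublin) bought Device M for $95.51
  Mia Wilson (Dublin) bought Tool Q for $137.79

Total per person:
  Mia Wilson: $522.35
  Grace Thomas: $31.36

Top spender: Mia Wilson ($522.35)

Mia Wilson ($522.35)


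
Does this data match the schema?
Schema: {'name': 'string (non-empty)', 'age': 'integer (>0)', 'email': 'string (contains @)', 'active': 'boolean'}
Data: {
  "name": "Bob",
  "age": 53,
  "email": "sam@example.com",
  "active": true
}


Validating each field against schema:
  name: OK (non-empty string)
  age: OK (positive integer)
  email: OK (string with @)
  active: OK (boolean)

Result: VALID

VALID


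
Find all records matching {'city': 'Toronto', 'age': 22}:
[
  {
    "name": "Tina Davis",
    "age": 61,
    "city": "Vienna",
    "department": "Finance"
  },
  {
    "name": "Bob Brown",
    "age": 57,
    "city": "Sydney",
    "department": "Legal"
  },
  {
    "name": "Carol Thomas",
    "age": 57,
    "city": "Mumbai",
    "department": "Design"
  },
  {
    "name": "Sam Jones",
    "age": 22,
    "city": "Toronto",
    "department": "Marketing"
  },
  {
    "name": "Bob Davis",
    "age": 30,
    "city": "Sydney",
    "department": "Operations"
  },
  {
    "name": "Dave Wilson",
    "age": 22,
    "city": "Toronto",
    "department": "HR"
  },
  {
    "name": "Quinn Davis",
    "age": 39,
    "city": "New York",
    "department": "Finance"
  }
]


Search criteria: {'city': 'Toronto', 'age': 22}

Checking 7 records:
  Tina Davis: {city: Vienna, age: 61}
  Bob Brown: {city: Sydney, age: 57}
  Carol Thomas: {city: Mumbai, age: 57}
  Sam Jones: {city: Toronto, age: 22} <-- MATCH
  Bob Davis: {city: Sydney, age: 30}
  Dave Wilson: {city: Toronto, age: 22} <-- MATCH
  Quinn Davis: {city: New York, age: 39}

Matches: ["Sam Jones", "Dave Wilson"]

["Sam Jones", "Dave Wilson"]


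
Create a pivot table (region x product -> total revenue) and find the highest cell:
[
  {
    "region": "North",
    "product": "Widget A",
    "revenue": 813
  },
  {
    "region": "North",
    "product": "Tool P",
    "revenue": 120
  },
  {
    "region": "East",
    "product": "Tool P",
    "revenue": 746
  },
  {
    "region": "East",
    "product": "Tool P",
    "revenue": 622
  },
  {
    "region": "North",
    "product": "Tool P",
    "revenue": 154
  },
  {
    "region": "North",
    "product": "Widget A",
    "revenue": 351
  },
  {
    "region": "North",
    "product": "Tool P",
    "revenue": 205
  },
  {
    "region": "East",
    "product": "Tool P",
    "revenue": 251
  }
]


Pivot: region (rows) x product (columns) -> total revenue

     Tool P        Widget A    
East          1619             0  
North          479          1164  

Highest: East / Tool P = $1619

East / Tool P = $1619


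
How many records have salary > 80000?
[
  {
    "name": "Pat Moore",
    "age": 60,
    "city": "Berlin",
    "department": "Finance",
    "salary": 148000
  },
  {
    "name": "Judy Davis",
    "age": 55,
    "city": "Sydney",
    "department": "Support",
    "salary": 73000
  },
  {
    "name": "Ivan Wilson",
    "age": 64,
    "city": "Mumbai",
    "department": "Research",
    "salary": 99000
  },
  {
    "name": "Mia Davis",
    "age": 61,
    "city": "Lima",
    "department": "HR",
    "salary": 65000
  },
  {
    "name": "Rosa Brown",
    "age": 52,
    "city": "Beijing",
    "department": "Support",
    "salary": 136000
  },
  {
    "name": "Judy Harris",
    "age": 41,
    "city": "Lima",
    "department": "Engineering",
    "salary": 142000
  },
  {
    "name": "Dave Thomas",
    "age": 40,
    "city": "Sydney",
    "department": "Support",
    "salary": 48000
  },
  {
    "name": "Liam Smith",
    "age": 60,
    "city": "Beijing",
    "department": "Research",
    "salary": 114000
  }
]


Data: 8 records
Condition: salary > 80000

Checking each record:
  Pat Moore: 148000 MATCH
  Judy Davis: 73000
  Ivan Wilson: 99000 MATCH
  Mia Davis: 65000
  Rosa Brown: 136000 MATCH
  Judy Harris: 142000 MATCH
  Dave Thomas: 48000
  Liam Smith: 114000 MATCH

Count: 5

5


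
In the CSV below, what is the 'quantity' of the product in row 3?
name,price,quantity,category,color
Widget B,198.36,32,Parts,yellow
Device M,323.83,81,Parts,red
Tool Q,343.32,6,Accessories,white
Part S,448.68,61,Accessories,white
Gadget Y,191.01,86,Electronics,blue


Query: Row 3 ('Tool Q'), column 'quantity'
Value: 6

6


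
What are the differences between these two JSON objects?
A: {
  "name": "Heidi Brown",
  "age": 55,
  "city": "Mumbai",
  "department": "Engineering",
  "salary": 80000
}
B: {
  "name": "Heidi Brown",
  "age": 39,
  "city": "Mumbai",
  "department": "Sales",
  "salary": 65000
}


Comparing each field (in key order):
  name: same
  age: DIFFERENT
  city: same
  department: DIFFERENT
  salary: DIFFERENT
Differences:
  age: 55 -> 39
  department: Engineering -> Sales
  salary: 80000 -> 65000

3 field(s) changed

3 changes: age, department, salary


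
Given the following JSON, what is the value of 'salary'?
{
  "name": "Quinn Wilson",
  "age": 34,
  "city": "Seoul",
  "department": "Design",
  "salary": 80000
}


Looking up field 'salary'
Value: 80000

80000


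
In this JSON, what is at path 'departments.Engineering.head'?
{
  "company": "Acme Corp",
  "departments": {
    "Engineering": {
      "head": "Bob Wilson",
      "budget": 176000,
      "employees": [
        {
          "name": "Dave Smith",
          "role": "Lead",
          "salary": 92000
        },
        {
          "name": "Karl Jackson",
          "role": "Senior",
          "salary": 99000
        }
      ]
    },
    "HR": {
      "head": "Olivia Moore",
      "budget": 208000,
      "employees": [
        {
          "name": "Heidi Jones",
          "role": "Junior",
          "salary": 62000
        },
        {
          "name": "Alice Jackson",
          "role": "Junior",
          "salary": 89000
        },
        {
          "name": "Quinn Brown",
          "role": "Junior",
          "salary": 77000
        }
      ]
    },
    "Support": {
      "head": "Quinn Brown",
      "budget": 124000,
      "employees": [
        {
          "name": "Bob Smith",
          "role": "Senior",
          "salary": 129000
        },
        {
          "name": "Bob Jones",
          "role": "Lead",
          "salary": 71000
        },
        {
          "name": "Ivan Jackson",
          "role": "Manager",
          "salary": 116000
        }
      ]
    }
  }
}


Path: departments.Engineering.head

Navigate:
  -> departments
  -> Engineering
  -> head = 'Bob Wilson'

Bob Wilson


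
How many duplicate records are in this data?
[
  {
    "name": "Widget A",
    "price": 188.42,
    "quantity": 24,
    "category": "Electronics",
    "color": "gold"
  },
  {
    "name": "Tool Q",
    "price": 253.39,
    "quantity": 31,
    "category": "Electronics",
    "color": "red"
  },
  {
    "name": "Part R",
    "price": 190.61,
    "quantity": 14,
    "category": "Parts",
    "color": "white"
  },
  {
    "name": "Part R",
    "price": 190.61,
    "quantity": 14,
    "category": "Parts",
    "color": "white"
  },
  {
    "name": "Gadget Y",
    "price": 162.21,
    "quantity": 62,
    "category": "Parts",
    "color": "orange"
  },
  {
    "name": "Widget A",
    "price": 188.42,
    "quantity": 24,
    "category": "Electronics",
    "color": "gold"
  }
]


Checking 6 records for duplicates:

  Row 1: Widget A ($188.42, qty 24)
  Row 2: Tool Q ($253.39, qty 31)
  Row 3: Part R ($190.61, qty 14)
  Row 4: Part R ($190.61, qty 14) <-- DUPLICATE
  Row 5: Gadget Y ($162.21, qty 62)
  Row 6: Widget A ($188.42, qty 24) <-- DUPLICATE

Duplicates found: 2
Unique records: 4

2 duplicates, 4 unique


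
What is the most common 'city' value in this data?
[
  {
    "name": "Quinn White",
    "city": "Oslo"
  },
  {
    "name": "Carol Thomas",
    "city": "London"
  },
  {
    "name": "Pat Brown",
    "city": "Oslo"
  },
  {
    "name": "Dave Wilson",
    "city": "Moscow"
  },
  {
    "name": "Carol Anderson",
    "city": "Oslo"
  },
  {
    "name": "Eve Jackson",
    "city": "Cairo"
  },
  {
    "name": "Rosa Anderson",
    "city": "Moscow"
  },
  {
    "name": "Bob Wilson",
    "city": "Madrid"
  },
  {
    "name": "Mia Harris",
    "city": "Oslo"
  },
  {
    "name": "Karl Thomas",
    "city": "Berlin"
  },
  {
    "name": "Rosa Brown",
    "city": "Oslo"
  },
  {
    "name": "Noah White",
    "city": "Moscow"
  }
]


Counting 'city' values across 12 records:

  Oslo: 5 #####
  Moscow: 3 ###
  London: 1 #
  Cairo: 1 #
  Madrid: 1 #
  Berlin: 1 #

Most common: Oslo (5 times)

Oslo (5 times)


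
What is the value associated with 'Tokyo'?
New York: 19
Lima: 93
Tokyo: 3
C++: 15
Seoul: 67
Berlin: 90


Looking up key 'Tokyo'
Value: 3

3


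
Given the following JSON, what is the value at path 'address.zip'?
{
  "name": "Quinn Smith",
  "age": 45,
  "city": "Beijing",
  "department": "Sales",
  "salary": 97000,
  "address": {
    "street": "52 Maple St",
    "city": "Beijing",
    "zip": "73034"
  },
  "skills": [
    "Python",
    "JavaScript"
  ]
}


Query: address.zip
Path: address -> zip
Value: 73034

73034


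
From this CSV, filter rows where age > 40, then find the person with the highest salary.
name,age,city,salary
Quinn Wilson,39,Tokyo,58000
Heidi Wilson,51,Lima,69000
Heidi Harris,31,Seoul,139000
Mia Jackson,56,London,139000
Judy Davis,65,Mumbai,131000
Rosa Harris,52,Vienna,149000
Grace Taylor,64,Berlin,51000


Filter: age > 40
Sort by: salary (descending)

Filtered records (5):
  Rosa Harris, age 52, salary $149000
  Mia Jackson, age 56, salary $139000
  Judy Davis, age 65, salary $131000
  Heidi Wilson, age 51, salary $69000
  Grace Taylor, age 64, salary $51000

Highest salary: Rosa Harris ($149000)

Rosa Harris


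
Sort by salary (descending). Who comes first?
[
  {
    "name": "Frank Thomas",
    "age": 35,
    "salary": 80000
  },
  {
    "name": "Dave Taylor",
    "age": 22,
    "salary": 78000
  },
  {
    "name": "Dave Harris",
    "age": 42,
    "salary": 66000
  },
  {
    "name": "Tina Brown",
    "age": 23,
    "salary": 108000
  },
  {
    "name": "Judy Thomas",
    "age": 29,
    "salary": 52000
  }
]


Sort by: salary (descending)

Sorted order:
  1. Tina Brown (salary = 108000)
  2. Frank Thomas (salary = 80000)
  3. Dave Taylor (salary = 78000)
  4. Dave Harris (salary = 66000)
  5. Judy Thomas (salary = 52000)

First: Tina Brown

Tina Brown


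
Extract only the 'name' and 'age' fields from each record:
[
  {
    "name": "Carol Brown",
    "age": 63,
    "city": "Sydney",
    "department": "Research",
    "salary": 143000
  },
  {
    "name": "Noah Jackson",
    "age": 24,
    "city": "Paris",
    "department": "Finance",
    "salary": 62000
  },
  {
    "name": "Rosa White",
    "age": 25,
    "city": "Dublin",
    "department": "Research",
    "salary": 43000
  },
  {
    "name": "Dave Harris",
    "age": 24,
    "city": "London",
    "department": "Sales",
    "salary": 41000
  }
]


Original: 4 records with fields: name, age, city, department, salary
Keep: ['name', 'age']
Drop: ['city', 'department', 'salary']
Result: 4 records, 2 fields each

[
  {
    "name": "Carol Brown",
    "age": 63
  },
  {
    "name": "Noah Jackson",
    "age": 24
  },
  {
    "name": "Rosa White",
    "age": 25
  },
  {
    "name": "Dave Harris",
    "age": 24
  }
]


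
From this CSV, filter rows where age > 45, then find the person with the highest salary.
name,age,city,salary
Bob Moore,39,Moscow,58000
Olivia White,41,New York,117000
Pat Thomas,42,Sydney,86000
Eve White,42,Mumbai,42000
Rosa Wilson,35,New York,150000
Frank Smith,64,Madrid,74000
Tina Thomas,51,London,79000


Filter: age > 45
Sort by: salary (descending)

Filtered records (2):
  Tina Thomas, age 51, salary $79000
  Frank Smith, age 64, salary $74000

Highest salary: Tina Thomas ($79000)

Tina Thomas


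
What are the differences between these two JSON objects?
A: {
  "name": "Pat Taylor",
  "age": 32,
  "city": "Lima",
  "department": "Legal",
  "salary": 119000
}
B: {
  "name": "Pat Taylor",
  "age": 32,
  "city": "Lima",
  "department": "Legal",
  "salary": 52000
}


Comparing each field (in key order):
  name: same
  age: same
  city: same
  department: same
  salary: DIFFERENT
Differences:
  salary: 119000 -> 52000

1 field(s) changed

1 change: salary


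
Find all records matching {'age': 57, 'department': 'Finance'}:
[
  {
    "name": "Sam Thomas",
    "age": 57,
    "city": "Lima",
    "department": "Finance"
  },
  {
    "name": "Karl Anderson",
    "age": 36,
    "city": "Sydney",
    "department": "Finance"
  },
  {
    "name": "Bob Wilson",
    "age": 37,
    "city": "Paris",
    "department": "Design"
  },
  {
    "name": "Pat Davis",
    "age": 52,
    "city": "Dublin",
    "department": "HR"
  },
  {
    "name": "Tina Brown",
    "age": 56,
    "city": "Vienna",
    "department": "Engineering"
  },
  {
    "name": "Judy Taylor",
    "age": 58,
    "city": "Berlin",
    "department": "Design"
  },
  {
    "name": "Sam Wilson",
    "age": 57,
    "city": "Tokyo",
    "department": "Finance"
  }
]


Search criteria: {'age': 57, 'department': 'Finance'}

Checking 7 records:
  Sam Thomas: {age: 57, department: Finance} <-- MATCH
  Karl Anderson: {age: 36, department: Finance}
  Bob Wilson: {age: 37, department: Design}
  Pat Davis: {age: 52, department: HR}
  Tina Brown: {age: 56, department: Engineering}
  Judy Taylor: {age: 58, department: Design}
  Sam Wilson: {age: 57, department: Finance} <-- MATCH

Matches: ["Sam Thomas", "Sam Wilson"]

["Sam Thomas", "Sam Wilson"]


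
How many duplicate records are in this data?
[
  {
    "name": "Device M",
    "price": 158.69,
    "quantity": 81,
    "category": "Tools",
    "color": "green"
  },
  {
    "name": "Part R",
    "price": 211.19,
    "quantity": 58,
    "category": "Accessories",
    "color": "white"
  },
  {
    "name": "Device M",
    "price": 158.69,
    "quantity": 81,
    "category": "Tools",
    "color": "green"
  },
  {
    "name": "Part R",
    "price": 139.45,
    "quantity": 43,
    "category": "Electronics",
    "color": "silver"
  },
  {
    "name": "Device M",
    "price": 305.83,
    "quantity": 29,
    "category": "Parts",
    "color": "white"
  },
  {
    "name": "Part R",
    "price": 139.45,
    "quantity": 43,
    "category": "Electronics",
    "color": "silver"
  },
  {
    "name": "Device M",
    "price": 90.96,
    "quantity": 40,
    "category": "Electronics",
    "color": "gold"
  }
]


Checking 7 records for duplicates:

  Row 1: Device M ($158.69, qty 81)
  Row 2: Part R ($211.19, qty 58)
  Row 3: Device M ($158.69, qty 81) <-- DUPLICATE
  Row 4: Part R ($139.45, qty 43)
  Row 5: Device M ($305.83, qty 29)
  Row 6: Part R ($139.45, qty 43) <-- DUPLICATE
  Row 7: Device M ($90.96, qty 40)

Duplicates found: 2
Unique records: 5

2 duplicates, 5 unique


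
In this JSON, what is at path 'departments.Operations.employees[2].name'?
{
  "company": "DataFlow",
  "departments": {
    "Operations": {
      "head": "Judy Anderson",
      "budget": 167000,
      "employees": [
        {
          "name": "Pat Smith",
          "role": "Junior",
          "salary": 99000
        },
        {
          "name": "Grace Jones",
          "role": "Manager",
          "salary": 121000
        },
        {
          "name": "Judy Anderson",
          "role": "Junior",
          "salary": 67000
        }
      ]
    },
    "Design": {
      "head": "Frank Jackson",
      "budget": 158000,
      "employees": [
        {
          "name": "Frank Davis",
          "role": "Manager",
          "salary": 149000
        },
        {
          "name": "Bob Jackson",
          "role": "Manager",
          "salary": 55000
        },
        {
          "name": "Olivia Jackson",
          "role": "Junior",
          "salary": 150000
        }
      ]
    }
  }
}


Path: departments.Operations.employees[2].name

Navigate:
  -> departments
  -> Operations
  -> employees[2].name = 'Judy Anderson'

Judy Anderson


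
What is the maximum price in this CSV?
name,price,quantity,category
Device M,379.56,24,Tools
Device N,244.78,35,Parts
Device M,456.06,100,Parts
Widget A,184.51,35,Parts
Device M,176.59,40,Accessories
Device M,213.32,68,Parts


Computing maximum price:
Values: [379.56, 244.78, 456.06, 184.51, 176.59, 213.32]
Max = 456.06

456.06


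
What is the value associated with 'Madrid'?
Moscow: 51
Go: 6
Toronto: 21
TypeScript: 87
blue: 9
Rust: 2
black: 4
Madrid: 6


Looking up key 'Madrid'
Value: 6

6


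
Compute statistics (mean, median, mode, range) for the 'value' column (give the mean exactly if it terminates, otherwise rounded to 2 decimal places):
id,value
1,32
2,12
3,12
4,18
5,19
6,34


Data: [32, 12, 12, 18, 19, 34]
Count: 6
Sum: 127
Mean: 127/6 ≈ 21.17 (rounded to 2 decimal places)
Sorted: [12, 12, 18, 19, 32, 34]
Median: 18.5
Mode: 12 (2 times)
Range: 34 - 12 = 22
Min: 12, Max: 34

mean≈21.17, median=18.5, mode=12, range=22


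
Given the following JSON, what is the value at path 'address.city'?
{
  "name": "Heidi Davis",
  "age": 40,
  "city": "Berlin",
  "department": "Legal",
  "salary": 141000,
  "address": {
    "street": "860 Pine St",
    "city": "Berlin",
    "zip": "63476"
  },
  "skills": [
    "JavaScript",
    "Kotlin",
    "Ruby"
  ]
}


Query: address.city
Path: address -> city
Value: Berlin

Berlin


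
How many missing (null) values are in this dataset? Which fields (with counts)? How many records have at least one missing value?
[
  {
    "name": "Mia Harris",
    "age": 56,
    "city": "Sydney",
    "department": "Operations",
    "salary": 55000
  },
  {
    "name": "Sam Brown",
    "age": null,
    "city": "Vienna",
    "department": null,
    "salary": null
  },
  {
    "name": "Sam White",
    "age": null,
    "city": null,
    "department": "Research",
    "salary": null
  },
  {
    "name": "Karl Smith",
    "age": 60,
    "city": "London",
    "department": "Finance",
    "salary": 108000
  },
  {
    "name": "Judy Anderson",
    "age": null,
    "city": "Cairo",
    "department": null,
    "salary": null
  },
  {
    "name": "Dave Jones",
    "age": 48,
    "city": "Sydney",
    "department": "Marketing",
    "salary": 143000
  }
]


Checking for missing (null) values in 6 records:

  Mia Harris: complete
  Sam Brown: age, department, salary
  Sam White: age, city, salary
  Karl Smith: complete
  Judy Anderson: age, department, salary
  Dave Jones: complete

Per field:
  name: 0 missing
  age: 3 missing
  city: 1 missing
  department: 2 missing
  salary: 3 missing

Total missing values: 9
Records with any missing: 3

9 missing values (age: 3, city: 1, department: 2, salary: 3); 3 incomplete records


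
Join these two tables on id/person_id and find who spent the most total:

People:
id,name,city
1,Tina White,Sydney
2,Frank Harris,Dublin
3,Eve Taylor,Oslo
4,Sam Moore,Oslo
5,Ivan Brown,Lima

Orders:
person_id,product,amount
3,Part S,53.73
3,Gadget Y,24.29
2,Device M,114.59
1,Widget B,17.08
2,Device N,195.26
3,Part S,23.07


Join on: people.id = orders.person_id

Joined rows:
  Eve Taylor (Oslo) bought Part S for $53.73
  Eve Taylor (Oslo) bought Gadget Y for $24.29
  Frank Harris (Dublin) bought Device M for $114.59
  Tina White (Sydney) bought Widget B for $17.08
  Frank Harris (Dublin) bought Device N for $195.26
  Eve Taylor (Oslo) bought Part S for $23.07

Total per person:
  Frank Harris: $309.85
  Eve Taylor: $101.09
  Tina White: $17.08

Top spender: Frank Harris ($309.85)

Frank Harris ($309.85)


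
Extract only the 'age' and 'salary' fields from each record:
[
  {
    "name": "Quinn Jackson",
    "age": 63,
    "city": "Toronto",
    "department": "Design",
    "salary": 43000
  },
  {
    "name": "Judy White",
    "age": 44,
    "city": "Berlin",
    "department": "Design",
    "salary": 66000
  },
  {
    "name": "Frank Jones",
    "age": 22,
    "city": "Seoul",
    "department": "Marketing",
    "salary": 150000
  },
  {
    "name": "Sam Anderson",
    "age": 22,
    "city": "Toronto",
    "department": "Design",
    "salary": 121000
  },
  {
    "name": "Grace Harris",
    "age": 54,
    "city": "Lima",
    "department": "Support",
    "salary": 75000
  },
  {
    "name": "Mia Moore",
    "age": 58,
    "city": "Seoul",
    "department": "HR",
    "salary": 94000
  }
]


Original: 6 records with fields: name, age, city, department, salary
Keep: ['age', 'salary']
Drop: ['name', 'city', 'department']
Result: 6 records, 2 fields each

[
  {
    "age": 63,
    "salary": 43000
  },
  {
    "age": 44,
    "salary": 66000
  },
  {
    "age": 22,
    "salary": 150000
  },
  {
    "age": 22,
    "salary": 121000
  },
  {
    "age": 54,
    "salary": 75000
  },
  {
    "age": 58,
    "salary": 94000
  }
]


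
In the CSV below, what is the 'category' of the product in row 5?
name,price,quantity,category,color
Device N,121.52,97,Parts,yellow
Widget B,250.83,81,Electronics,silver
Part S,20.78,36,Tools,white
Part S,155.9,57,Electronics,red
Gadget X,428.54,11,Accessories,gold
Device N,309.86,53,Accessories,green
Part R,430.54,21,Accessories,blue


Query: Row 5 ('Gadget X'), column 'category'
Value: Accessories

Accessories


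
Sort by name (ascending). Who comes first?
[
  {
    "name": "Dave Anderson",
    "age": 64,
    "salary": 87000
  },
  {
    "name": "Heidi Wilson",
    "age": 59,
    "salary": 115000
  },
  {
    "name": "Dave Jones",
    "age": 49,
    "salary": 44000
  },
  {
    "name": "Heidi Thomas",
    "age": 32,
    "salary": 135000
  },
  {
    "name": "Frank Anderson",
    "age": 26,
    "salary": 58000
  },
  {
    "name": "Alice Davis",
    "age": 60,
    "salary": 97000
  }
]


Sort by: name (ascending)

Sorted order:
  1. Alice Davis (name = Alice Davis)
  2. Dave Anderson (name = Dave Anderson)
  3. Dave Jones (name = Dave Jones)
  4. Frank Anderson (name = Frank Anderson)
  5. Heidi Thomas (name = Heidi Thomas)
  6. Heidi Wilson (name = Heidi Wilson)

First: Alice Davis

Alice Davis


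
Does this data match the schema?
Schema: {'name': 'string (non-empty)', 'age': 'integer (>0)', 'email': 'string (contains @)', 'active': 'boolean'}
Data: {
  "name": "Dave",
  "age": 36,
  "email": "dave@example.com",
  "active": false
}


Validating each field against schema:
  name: OK (non-empty string)
  age: OK (positive integer)
  email: OK (string with @)
  active: OK (boolean)

Result: VALID

VALID


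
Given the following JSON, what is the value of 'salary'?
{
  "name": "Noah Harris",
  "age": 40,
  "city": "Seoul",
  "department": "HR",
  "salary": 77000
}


Looking up field 'salary'
Value: 77000

77000


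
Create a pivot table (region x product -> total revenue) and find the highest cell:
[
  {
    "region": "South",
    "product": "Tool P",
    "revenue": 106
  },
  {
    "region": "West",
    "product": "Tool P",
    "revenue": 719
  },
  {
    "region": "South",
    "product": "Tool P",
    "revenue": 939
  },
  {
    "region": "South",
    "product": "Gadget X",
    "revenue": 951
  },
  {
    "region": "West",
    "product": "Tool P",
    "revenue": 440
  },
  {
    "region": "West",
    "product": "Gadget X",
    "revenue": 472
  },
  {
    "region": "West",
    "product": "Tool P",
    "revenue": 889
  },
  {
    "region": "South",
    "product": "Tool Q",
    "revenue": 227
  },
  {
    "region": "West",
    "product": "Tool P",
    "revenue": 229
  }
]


Pivot: region (rows) x product (columns) -> total revenue

     Gadget X      Tool P        Tool Q      
South          951          1045           227  
West           472          2277             0  

Highest: West / Tool P = $2277

West / Tool P = $2277


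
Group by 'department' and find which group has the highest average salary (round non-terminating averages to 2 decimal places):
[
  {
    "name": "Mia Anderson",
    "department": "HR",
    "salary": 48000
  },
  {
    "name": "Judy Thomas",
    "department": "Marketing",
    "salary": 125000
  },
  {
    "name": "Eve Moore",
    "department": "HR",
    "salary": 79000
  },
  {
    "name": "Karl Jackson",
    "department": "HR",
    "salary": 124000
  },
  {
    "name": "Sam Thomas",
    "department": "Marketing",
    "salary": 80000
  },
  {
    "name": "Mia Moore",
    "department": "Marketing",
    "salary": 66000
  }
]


Group by: department

Groups:
  HR: 3 people, avg salary = 251000/3 ≈ $83666.67
  Marketing: 3 people, avg salary = 271000/3 ≈ $90333.33

Highest average salary: Marketing (≈$90333.33)

Marketing (≈$90333.33)


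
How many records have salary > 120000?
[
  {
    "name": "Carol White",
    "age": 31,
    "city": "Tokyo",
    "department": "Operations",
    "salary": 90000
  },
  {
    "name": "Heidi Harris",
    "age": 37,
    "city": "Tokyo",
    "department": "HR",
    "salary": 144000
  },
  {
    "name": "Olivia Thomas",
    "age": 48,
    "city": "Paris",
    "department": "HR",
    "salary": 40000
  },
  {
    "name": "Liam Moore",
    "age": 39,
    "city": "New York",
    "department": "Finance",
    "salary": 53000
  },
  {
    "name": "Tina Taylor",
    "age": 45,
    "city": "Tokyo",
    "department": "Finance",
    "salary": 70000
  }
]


Data: 5 records
Condition: salary > 120000

Checking each record:
  Carol White: 90000
  Heidi Harris: 144000 MATCH
  Olivia Thomas: 40000
  Liam Moore: 53000
  Tina Taylor: 70000

Count: 1

1


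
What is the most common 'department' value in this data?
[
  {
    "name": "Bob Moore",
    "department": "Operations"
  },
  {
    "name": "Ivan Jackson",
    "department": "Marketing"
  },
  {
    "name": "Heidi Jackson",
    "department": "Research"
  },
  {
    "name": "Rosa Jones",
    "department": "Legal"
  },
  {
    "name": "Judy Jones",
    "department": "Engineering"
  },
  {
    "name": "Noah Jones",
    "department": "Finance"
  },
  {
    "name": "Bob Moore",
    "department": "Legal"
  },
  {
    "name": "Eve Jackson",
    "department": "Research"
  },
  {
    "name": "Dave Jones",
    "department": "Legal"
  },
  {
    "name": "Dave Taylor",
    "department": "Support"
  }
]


Counting 'department' values across 10 records:

  Legal: 3 ###
  Research: 2 ##
  Operations: 1 #
  Marketing: 1 #
  Engineering: 1 #
  Finance: 1 #
  Support: 1 #

Most common: Legal (3 times)

Legal (3 times)


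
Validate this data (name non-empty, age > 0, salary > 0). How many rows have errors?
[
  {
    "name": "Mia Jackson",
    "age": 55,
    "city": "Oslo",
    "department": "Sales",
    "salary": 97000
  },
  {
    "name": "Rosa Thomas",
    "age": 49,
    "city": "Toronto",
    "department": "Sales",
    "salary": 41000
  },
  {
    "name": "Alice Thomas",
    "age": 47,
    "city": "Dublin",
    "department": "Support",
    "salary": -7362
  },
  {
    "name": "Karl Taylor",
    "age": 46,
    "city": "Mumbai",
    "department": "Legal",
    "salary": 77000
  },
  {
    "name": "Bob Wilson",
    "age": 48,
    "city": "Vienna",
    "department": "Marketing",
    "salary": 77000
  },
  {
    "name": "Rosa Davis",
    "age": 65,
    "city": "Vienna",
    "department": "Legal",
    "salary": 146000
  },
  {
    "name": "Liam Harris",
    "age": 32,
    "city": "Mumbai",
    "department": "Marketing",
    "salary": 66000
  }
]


Validating 7 records:
Rules: name non-empty, age > 0, salary > 0

  Row 1 (Mia Jackson): OK
  Row 2 (Rosa Thomas): OK
  Row 3 (Alice Thomas): negative salary: -7362
  Row 4 (Karl Taylor): OK
  Row 5 (Bob Wilson): OK
  Row 6 (Rosa Davis): OK
  Row 7 (Liam Harris): OK

Total errors: 1

1 errors


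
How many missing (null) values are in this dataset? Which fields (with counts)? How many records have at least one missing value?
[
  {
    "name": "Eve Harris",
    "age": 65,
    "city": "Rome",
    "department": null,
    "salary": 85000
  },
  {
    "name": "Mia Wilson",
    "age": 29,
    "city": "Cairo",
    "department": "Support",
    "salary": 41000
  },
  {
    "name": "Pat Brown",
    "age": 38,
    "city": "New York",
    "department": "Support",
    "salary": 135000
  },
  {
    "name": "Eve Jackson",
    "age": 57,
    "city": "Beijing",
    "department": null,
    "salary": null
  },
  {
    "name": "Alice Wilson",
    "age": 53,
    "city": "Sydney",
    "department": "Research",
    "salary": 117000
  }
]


Checking for missing (null) values in 5 records:

  Eve Harris: department
  Mia Wilson: complete
  Pat Brown: complete
  Eve Jackson: department, salary
  Alice Wilson: complete

Per field:
  name: 0 missing
  age: 0 missing
  city: 0 missing
  department: 2 missing
  salary: 1 missing

Total missing values: 3
Records with any missing: 2

3 missing values (department: 2, salary: 1); 2 incomplete records


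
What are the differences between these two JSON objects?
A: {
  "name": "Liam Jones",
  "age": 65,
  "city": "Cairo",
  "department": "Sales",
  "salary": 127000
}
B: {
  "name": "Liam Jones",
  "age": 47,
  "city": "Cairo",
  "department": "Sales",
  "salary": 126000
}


Comparing each field (in key order):
  name: same
  age: DIFFERENT
  city: same
  department: same
  salary: DIFFERENT
Differences:
  age: 65 -> 47
  salary: 127000 -> 126000

2 field(s) changed

2 changes: age, salary


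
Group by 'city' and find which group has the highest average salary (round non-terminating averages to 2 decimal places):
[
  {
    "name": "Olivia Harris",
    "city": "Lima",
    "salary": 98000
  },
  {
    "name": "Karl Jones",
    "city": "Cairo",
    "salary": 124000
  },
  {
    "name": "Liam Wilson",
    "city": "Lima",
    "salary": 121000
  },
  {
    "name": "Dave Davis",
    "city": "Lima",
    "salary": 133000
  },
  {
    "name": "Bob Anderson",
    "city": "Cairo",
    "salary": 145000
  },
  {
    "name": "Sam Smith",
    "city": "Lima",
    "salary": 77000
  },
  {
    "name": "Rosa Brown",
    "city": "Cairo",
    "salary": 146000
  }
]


Group by: city

Groups:
  Cairo: 3 people, avg salary = 415000/3 ≈ $138333.33
  Lima: 4 people, avg salary = 429000/4 = $107250

Highest average salary: Cairo (≈$138333.33)

Cairo (≈$138333.33)


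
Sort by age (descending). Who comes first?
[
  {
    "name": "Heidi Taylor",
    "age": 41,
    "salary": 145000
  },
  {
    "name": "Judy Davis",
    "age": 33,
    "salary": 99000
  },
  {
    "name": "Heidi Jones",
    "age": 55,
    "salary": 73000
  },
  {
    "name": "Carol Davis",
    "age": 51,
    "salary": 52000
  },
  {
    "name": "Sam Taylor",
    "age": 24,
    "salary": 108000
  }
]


Sort by: age (descending)

Sorted order:
  1. Heidi Jones (age = 55)
  2. Carol Davis (age = 51)
  3. Heidi Taylor (age = 41)
  4. Judy Davis (age = 33)
  5. Sam Taylor (age = 24)

First: Heidi Jones

Heidi Jones


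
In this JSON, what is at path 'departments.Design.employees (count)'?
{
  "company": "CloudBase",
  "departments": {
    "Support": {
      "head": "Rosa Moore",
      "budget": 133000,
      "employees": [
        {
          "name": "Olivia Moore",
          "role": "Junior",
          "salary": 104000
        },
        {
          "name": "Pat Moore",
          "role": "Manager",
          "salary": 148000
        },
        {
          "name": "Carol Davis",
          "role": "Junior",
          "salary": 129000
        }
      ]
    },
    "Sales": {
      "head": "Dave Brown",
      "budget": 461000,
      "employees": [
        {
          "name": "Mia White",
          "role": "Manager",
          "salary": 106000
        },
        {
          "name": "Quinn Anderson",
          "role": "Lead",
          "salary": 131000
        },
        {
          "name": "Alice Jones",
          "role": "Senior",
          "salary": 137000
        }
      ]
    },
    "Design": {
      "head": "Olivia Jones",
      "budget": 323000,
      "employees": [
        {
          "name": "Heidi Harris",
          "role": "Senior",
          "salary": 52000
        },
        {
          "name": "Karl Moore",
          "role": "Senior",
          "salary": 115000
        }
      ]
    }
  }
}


Path: departments.Design.employees (count)

Navigate:
  -> departments
  -> Design
  -> employees (array, length 2)

2


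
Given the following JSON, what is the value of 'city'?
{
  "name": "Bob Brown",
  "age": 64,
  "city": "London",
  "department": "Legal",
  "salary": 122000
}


Looking up field 'city'
Value: London

London


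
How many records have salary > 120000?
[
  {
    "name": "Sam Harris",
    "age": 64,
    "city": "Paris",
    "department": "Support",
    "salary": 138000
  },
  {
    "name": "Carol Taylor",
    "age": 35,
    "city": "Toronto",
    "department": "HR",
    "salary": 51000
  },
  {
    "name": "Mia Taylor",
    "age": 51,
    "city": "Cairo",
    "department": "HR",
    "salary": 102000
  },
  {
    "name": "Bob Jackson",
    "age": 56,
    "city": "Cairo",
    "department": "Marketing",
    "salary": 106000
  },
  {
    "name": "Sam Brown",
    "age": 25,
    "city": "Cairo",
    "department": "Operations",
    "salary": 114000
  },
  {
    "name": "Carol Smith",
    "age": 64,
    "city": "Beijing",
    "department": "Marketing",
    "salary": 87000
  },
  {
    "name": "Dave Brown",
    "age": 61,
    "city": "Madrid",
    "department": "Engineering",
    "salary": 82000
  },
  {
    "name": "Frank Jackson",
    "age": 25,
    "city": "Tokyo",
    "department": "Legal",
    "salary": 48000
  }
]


Data: 8 records
Condition: salary > 120000

Checking each record:
  Sam Harris: 138000 MATCH
  Carol Taylor: 51000
  Mia Taylor: 102000
  Bob Jackson: 106000
  Sam Brown: 114000
  Carol Smith: 87000
  Dave Brown: 82000
  Frank Jackson: 48000

Count: 1

1


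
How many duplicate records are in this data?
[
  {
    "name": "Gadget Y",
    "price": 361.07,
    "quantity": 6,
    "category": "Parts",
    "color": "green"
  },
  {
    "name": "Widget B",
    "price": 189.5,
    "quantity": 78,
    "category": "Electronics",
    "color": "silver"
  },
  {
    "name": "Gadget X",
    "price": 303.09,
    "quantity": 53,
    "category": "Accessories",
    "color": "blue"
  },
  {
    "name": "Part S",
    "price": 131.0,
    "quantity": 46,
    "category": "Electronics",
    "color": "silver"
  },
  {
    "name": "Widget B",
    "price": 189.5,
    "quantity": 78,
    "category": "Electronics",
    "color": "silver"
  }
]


Checking 5 records for duplicates:

  Row 1: Gadget Y ($361.07, qty 6)
  Row 2: Widget B ($189.5, qty 78)
  Row 3: Gadget X ($303.09, qty 53)
  Row 4: Part S ($131.0, qty 46)
  Row 5: Widget B ($189.5, qty 78) <-- DUPLICATE

Duplicates found: 1
Unique records: 4

1 duplicates, 4 unique


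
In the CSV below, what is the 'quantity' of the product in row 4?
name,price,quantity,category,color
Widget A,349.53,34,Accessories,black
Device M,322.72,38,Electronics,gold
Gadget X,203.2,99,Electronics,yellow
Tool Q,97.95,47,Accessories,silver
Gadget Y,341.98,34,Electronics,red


Query: Row 4 ('Tool Q'), column 'quantity'
Value: 47

47


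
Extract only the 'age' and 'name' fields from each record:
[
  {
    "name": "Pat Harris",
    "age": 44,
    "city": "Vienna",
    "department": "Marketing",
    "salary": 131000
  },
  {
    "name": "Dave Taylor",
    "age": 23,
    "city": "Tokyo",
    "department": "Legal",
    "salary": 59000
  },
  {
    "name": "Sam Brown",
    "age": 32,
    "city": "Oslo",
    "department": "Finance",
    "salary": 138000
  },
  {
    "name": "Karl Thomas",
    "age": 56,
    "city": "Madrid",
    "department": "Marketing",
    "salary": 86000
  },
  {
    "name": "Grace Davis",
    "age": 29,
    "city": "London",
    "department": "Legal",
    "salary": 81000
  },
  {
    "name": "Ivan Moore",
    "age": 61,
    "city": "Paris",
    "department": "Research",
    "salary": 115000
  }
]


Original: 6 records with fields: name, age, city, department, salary
Keep: ['age', 'name']
Drop: ['city', 'department', 'salary']
Result: 6 records, 2 fields each

[
  {
    "age": 44,
    "name": "Pat Harris"
  },
  {
    "age": 23,
    "name": "Dave Taylor"
  },
  {
    "age": 32,
    "name": "Sam Brown"
  },
  {
    "age": 56,
    "name": "Karl Thomas"
  },
  {
    "age": 29,
    "name": "Grace Davis"
  },
  {
    "age": 61,
    "name": "Ivan Moore"
  }
]


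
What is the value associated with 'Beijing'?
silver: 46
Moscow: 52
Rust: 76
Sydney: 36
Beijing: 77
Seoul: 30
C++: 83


Looking up key 'Beijing'
Value: 77

77


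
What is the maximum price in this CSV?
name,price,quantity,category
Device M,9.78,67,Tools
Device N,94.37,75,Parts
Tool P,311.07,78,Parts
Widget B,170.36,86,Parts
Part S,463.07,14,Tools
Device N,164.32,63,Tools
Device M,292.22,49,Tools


Computing maximum price:
Values: [9.78, 94.37, 311.07, 170.36, 463.07, 164.32, 292.22]
Max = 463.07

463.07


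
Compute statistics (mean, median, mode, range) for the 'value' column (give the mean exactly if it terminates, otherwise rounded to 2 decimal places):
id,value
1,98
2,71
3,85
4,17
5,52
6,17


Data: [98, 71, 85, 17, 52, 17]
Count: 6
Sum: 340
Mean: 340/6 ≈ 56.67 (rounded to 2 decimal places)
Sorted: [17, 17, 52, 71, 85, 98]
Median: 61.5
Mode: 17 (2 times)
Range: 98 - 17 = 81
Min: 17, Max: 98

mean≈56.67, median=61.5, mode=17, range=81
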